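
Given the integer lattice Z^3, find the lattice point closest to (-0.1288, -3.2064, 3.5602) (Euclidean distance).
(0, -3, 4)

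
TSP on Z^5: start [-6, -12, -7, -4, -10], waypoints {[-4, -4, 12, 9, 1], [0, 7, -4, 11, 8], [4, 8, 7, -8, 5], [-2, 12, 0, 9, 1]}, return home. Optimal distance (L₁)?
204
(one optimal route: (-6, -12, -7, -4, -10) → (-4, -4, 12, 9, 1) → (-2, 12, 0, 9, 1) → (0, 7, -4, 11, 8) → (4, 8, 7, -8, 5) → (-6, -12, -7, -4, -10))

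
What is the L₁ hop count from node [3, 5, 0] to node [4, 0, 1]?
7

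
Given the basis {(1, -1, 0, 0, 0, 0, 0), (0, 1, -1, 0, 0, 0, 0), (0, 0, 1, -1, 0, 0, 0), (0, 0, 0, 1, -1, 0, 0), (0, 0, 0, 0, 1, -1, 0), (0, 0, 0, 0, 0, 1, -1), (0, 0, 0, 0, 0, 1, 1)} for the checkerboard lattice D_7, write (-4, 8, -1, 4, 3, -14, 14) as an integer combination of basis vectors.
-4b₁ + 4b₂ + 3b₃ + 7b₄ + 10b₅ - 9b₆ + 5b₇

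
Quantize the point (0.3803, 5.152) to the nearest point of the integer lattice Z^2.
(0, 5)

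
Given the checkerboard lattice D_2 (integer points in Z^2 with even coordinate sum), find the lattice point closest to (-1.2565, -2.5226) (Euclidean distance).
(-1, -3)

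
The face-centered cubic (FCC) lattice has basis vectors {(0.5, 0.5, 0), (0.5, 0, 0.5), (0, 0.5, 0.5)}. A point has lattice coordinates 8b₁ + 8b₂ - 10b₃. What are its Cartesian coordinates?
(8, -1, -1)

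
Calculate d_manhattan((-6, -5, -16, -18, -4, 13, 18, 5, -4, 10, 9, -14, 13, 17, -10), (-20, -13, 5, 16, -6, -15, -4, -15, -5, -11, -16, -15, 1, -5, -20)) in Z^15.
241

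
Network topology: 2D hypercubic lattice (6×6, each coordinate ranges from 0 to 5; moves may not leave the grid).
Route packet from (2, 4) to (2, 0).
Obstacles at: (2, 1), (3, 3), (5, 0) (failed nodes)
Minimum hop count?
6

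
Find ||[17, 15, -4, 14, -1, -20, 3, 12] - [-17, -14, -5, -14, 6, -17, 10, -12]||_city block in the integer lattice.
133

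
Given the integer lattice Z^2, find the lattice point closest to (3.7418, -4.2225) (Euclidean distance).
(4, -4)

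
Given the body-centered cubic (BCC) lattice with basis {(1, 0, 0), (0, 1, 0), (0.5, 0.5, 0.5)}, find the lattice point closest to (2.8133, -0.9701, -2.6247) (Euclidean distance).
(3, -1, -3)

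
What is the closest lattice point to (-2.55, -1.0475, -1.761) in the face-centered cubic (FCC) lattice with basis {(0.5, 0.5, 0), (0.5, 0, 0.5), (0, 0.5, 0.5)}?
(-2.5, -1, -1.5)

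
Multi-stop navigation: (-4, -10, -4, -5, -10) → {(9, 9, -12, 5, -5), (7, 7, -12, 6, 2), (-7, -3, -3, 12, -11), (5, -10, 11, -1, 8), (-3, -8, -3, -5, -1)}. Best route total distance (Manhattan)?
166
(one optimal route: (-4, -10, -4, -5, -10) → (-3, -8, -3, -5, -1) → (-7, -3, -3, 12, -11) → (9, 9, -12, 5, -5) → (7, 7, -12, 6, 2) → (5, -10, 11, -1, 8))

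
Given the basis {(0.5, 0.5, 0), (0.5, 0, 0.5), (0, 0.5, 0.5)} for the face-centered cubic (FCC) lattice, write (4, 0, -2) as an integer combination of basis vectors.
6b₁ + 2b₂ - 6b₃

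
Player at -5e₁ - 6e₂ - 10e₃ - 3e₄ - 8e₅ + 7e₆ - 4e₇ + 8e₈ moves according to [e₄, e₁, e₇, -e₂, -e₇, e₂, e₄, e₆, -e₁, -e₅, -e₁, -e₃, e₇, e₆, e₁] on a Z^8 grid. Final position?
(-5, -6, -11, -1, -9, 9, -3, 8)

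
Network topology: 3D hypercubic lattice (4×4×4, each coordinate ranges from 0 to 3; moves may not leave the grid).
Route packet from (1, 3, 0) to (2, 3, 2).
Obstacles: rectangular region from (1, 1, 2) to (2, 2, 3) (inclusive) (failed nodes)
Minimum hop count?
3
(one shortest path: (1, 3, 0) → (2, 3, 0) → (2, 3, 1) → (2, 3, 2))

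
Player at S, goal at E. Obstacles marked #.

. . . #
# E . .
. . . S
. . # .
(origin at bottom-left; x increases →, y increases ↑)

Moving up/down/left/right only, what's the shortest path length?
3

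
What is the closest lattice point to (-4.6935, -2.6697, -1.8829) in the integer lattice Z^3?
(-5, -3, -2)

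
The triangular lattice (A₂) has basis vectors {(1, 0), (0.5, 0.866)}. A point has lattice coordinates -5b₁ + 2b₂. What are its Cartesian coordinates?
(-4, 1.732)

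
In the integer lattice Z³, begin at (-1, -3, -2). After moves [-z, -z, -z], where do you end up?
(-1, -3, -5)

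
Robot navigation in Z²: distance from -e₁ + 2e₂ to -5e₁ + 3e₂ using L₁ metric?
5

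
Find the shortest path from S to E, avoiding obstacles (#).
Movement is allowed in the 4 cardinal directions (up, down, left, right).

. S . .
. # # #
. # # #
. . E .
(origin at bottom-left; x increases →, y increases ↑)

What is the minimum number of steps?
6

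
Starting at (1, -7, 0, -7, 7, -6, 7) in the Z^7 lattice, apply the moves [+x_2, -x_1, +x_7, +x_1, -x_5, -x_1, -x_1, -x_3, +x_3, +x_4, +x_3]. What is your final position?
(-1, -6, 1, -6, 6, -6, 8)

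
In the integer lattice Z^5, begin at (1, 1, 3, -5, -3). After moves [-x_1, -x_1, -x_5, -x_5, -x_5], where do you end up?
(-1, 1, 3, -5, -6)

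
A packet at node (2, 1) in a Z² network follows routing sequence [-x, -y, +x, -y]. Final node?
(2, -1)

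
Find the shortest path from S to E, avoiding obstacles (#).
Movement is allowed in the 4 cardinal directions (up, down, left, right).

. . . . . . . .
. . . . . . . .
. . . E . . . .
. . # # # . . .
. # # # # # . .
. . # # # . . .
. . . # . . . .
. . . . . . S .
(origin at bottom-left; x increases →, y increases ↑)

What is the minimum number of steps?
8
(one shortest path: (6, 0) → (6, 1) → (6, 2) → (6, 3) → (6, 4) → (5, 4) → (5, 5) → (4, 5) → (3, 5))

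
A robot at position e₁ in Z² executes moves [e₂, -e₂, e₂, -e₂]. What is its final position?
(1, 0)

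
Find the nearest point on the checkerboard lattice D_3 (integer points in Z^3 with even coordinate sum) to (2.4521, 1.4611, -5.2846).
(2, 1, -5)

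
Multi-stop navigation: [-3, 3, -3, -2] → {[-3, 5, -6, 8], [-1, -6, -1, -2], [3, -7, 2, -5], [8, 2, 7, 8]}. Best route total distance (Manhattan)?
83
(one optimal route: (-3, 3, -3, -2) → (-1, -6, -1, -2) → (3, -7, 2, -5) → (8, 2, 7, 8) → (-3, 5, -6, 8))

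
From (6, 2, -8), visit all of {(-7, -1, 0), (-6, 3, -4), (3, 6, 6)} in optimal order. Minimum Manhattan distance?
49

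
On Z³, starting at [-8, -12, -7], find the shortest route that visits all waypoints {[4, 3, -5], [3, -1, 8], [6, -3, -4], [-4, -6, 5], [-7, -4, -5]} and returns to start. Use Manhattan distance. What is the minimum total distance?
90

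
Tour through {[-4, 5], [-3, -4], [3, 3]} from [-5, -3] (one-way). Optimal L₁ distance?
22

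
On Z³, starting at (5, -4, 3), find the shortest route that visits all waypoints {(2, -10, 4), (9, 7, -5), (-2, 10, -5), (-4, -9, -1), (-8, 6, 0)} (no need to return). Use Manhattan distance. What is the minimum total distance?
71
(one optimal route: (5, -4, 3) → (2, -10, 4) → (-4, -9, -1) → (-8, 6, 0) → (-2, 10, -5) → (9, 7, -5))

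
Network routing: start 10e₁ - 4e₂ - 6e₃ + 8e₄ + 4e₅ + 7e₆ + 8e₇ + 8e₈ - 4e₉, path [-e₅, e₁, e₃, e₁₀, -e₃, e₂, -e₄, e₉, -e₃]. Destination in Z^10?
(11, -3, -7, 7, 3, 7, 8, 8, -3, 1)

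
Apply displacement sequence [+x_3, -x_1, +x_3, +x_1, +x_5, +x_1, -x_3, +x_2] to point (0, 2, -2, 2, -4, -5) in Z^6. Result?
(1, 3, -1, 2, -3, -5)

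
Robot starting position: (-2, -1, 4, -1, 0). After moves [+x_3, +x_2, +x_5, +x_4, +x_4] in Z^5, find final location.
(-2, 0, 5, 1, 1)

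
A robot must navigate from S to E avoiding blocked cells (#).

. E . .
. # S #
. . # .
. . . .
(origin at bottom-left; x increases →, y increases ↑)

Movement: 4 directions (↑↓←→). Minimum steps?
2
(one shortest path: (2, 2) → (2, 3) → (1, 3))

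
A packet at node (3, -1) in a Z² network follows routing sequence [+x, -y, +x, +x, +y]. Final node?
(6, -1)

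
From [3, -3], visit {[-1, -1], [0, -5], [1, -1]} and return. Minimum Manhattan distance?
16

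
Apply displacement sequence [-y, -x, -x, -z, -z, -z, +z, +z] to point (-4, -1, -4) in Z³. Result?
(-6, -2, -5)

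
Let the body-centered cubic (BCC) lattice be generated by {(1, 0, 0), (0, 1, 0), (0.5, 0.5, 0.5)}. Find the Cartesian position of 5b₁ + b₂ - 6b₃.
(2, -2, -3)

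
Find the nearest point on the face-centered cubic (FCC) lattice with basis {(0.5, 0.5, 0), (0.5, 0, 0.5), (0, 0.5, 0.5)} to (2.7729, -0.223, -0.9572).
(3, 0, -1)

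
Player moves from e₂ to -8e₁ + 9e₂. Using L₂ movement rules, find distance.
11.3137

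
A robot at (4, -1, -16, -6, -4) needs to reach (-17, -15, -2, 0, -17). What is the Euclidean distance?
32.218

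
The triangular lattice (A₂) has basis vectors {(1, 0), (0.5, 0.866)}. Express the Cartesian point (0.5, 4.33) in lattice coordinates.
-2b₁ + 5b₂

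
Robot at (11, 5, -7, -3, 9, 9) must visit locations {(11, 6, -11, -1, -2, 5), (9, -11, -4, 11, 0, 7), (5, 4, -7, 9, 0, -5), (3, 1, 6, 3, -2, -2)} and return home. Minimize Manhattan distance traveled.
174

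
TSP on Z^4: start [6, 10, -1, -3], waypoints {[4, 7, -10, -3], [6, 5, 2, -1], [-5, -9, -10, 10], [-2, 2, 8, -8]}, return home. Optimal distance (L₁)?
136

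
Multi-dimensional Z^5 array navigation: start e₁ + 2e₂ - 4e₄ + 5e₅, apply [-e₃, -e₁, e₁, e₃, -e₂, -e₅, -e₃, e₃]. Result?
(1, 1, 0, -4, 4)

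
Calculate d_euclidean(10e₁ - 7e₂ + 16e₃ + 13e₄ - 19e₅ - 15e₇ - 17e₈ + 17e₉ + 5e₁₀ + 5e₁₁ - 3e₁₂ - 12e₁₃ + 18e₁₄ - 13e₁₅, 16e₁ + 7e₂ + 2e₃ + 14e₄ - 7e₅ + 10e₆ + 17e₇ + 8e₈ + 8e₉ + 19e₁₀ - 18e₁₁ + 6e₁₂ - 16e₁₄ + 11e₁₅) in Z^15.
71.3092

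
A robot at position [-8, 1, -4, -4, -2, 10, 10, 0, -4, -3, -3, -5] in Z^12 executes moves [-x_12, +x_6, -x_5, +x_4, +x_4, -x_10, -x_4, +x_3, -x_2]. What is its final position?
(-8, 0, -3, -3, -3, 11, 10, 0, -4, -4, -3, -6)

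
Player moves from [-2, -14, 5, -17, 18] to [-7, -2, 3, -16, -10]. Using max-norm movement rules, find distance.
28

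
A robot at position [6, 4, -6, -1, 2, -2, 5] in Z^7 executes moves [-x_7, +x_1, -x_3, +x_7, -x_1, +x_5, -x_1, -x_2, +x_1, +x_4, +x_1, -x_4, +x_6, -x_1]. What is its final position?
(6, 3, -7, -1, 3, -1, 5)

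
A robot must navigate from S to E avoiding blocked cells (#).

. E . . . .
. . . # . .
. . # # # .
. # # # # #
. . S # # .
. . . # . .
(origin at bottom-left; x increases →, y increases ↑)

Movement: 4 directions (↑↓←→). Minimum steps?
7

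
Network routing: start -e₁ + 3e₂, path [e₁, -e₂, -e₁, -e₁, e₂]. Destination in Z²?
(-2, 3)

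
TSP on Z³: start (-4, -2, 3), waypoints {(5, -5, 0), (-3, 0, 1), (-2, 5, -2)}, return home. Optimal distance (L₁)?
48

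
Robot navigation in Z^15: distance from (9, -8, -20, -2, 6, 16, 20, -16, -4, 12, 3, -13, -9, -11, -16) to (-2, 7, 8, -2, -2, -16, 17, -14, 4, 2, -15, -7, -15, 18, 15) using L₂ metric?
67.7717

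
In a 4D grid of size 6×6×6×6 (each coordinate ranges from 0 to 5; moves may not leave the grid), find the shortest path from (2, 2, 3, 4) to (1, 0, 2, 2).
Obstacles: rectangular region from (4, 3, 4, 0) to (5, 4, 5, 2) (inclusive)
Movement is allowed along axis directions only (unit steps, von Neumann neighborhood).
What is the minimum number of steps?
6
(one shortest path: (2, 2, 3, 4) → (1, 2, 3, 4) → (1, 1, 3, 4) → (1, 0, 3, 4) → (1, 0, 2, 4) → (1, 0, 2, 3) → (1, 0, 2, 2))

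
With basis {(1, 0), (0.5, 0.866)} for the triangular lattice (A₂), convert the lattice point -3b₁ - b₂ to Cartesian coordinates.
(-3.5, -0.866)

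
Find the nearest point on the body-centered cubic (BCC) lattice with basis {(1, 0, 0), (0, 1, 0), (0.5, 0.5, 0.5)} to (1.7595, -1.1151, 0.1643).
(2, -1, 0)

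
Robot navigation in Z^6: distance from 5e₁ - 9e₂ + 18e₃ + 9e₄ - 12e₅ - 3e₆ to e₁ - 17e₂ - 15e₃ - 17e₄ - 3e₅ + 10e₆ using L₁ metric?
93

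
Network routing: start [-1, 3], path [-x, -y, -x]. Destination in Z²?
(-3, 2)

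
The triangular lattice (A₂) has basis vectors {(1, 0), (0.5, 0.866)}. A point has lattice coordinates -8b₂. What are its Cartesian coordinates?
(-4, -6.928)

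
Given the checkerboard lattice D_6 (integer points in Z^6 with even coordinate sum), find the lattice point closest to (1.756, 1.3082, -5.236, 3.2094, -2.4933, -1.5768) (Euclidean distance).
(2, 1, -5, 3, -3, -2)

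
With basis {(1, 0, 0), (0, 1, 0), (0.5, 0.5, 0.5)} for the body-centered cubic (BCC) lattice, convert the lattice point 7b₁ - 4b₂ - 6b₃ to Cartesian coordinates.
(4, -7, -3)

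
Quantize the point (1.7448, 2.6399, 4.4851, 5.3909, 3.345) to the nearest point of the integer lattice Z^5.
(2, 3, 4, 5, 3)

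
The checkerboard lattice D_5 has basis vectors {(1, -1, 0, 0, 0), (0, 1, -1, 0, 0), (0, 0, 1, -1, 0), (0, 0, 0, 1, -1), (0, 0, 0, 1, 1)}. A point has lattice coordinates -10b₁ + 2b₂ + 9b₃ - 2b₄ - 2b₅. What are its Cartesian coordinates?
(-10, 12, 7, -13, 0)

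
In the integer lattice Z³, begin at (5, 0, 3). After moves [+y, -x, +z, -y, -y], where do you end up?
(4, -1, 4)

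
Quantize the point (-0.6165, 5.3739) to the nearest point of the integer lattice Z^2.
(-1, 5)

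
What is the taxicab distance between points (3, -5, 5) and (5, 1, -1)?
14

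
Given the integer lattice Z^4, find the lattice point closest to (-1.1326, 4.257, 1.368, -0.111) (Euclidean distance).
(-1, 4, 1, 0)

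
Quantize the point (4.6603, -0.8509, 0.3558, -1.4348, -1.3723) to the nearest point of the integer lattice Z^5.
(5, -1, 0, -1, -1)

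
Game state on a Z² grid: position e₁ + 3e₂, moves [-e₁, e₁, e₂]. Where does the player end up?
(1, 4)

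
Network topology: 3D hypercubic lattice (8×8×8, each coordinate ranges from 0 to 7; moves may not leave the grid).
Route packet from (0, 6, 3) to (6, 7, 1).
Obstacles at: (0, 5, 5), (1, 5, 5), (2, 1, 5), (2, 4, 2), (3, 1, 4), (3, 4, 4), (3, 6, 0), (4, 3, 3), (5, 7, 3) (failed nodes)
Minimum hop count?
9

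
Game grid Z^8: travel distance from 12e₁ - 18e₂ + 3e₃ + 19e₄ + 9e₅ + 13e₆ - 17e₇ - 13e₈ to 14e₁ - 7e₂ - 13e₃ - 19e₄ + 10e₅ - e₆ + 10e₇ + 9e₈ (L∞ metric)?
38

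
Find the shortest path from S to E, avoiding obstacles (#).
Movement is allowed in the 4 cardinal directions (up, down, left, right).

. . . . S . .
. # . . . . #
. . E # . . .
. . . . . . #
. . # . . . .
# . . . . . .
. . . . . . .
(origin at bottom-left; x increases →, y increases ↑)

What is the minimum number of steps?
4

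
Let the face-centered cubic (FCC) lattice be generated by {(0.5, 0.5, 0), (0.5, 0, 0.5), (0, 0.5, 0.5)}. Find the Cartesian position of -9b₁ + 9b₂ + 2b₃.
(0, -3.5, 5.5)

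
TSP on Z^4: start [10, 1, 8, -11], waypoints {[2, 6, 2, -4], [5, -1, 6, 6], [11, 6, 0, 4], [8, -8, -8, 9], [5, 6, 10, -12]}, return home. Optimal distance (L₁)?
134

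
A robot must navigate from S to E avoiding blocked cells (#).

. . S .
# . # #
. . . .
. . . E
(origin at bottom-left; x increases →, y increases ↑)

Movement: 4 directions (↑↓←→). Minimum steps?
6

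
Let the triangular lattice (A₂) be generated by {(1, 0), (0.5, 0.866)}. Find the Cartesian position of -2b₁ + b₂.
(-1.5, 0.866)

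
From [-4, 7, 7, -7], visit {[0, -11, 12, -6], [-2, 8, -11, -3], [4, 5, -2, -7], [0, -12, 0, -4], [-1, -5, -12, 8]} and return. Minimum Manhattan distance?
142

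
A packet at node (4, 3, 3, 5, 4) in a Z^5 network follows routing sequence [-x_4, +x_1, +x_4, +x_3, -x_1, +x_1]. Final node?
(5, 3, 4, 5, 4)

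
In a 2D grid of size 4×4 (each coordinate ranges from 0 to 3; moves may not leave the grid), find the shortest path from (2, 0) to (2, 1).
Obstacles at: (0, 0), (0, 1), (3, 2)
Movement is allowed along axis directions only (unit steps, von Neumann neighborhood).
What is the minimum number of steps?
1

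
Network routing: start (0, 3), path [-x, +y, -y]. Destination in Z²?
(-1, 3)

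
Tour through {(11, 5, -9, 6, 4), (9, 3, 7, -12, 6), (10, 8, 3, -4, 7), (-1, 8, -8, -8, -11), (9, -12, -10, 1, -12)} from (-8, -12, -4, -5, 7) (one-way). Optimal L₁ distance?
182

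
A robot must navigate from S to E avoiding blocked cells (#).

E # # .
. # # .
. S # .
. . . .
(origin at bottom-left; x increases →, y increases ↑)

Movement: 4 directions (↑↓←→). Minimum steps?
3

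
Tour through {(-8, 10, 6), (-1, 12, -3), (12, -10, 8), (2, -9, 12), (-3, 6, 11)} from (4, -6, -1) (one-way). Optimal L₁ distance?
89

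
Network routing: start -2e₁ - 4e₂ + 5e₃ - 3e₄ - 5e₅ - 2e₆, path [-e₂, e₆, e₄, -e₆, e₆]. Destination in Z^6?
(-2, -5, 5, -2, -5, -1)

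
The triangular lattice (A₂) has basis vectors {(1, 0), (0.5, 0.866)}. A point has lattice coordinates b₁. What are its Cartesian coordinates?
(1, 0)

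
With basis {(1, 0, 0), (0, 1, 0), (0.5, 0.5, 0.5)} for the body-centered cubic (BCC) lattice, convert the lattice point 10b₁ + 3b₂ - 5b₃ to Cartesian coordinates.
(7.5, 0.5, -2.5)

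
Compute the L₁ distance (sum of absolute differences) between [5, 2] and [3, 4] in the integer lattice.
4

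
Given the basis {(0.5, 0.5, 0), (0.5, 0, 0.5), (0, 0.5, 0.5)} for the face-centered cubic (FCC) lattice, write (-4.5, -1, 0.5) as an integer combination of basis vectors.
-6b₁ - 3b₂ + 4b₃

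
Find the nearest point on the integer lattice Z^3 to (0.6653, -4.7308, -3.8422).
(1, -5, -4)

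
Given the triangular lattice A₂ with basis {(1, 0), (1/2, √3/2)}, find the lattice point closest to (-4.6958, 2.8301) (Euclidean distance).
(-4.5, 2.598)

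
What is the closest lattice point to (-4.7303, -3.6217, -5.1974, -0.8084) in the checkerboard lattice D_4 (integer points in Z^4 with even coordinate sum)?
(-5, -3, -5, -1)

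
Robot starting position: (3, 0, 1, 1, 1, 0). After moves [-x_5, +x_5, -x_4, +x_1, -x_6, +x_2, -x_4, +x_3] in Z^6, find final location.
(4, 1, 2, -1, 1, -1)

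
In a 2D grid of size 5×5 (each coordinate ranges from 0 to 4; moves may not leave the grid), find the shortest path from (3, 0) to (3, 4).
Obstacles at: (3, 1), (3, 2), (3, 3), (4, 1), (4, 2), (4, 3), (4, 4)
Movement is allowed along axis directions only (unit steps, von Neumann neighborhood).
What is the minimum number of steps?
6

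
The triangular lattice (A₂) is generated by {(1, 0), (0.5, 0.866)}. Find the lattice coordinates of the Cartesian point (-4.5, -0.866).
-4b₁ - b₂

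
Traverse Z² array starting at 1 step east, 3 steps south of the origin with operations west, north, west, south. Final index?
(-1, -3)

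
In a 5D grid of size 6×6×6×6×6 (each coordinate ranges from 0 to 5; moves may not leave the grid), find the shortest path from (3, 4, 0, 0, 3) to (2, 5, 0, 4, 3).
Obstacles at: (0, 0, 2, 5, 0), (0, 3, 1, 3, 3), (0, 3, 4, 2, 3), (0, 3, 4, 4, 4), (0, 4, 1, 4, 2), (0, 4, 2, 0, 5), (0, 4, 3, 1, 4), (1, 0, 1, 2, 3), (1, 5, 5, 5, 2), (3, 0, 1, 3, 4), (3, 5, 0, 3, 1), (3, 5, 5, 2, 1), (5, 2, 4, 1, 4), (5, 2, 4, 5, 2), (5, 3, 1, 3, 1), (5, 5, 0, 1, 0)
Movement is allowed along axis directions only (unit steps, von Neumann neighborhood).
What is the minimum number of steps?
6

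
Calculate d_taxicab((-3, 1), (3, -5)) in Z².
12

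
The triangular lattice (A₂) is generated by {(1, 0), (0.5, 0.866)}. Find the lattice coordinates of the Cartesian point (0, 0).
0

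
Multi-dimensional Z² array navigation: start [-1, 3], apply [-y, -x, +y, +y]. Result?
(-2, 4)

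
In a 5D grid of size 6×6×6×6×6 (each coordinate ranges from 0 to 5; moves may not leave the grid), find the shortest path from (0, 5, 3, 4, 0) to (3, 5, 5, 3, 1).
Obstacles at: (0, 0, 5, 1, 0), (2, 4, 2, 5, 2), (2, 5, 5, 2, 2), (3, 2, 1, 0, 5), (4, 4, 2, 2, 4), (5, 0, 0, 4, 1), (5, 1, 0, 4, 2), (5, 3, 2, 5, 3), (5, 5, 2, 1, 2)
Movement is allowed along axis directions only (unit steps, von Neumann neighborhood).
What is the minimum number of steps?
7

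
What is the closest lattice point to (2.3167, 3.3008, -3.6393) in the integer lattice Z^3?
(2, 3, -4)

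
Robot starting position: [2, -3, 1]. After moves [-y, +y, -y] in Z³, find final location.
(2, -4, 1)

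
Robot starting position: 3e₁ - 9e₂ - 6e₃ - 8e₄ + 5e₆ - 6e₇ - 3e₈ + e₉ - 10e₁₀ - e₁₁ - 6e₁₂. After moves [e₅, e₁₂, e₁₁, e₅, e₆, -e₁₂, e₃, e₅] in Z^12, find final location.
(3, -9, -5, -8, 3, 6, -6, -3, 1, -10, 0, -6)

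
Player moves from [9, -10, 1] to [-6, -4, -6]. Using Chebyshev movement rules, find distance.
15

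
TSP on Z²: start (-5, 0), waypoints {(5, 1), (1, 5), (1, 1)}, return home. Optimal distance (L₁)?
30
(one optimal route: (-5, 0) → (5, 1) → (1, 5) → (1, 1) → (-5, 0))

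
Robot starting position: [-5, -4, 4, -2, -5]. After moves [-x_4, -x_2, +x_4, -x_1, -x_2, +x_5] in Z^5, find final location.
(-6, -6, 4, -2, -4)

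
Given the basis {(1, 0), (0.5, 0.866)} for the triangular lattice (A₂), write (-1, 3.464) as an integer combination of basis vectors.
-3b₁ + 4b₂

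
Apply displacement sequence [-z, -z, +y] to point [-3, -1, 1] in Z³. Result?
(-3, 0, -1)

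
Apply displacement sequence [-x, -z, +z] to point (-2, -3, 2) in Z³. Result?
(-3, -3, 2)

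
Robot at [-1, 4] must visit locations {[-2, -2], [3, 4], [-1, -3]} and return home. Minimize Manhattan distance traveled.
24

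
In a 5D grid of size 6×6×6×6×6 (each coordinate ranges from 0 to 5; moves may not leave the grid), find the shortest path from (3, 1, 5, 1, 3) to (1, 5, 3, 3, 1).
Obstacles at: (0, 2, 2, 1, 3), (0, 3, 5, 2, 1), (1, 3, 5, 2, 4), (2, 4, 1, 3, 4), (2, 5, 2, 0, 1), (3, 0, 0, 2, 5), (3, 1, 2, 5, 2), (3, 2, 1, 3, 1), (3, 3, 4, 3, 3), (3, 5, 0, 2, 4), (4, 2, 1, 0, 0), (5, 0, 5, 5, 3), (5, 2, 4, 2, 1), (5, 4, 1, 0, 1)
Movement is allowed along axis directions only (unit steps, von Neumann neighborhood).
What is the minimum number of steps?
12
(one shortest path: (3, 1, 5, 1, 3) → (2, 1, 5, 1, 3) → (1, 1, 5, 1, 3) → (1, 2, 5, 1, 3) → (1, 3, 5, 1, 3) → (1, 4, 5, 1, 3) → (1, 5, 5, 1, 3) → (1, 5, 4, 1, 3) → (1, 5, 3, 1, 3) → (1, 5, 3, 2, 3) → (1, 5, 3, 3, 3) → (1, 5, 3, 3, 2) → (1, 5, 3, 3, 1))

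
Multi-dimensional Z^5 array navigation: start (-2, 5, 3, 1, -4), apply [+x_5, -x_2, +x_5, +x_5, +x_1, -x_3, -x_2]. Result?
(-1, 3, 2, 1, -1)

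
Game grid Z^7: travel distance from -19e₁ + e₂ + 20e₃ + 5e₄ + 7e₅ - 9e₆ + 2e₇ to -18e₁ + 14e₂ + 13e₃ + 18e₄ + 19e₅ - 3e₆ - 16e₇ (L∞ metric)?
18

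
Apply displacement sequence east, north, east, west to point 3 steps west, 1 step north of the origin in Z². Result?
(-2, 2)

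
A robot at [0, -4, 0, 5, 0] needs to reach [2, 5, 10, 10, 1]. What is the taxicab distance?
27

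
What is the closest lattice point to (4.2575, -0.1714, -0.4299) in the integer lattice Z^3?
(4, 0, 0)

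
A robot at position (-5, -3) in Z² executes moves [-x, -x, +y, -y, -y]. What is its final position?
(-7, -4)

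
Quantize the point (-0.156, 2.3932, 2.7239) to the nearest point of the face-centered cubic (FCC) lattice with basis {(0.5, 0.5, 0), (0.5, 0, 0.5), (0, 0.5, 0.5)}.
(0, 2.5, 2.5)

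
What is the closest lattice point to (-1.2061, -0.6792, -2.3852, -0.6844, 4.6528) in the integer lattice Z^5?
(-1, -1, -2, -1, 5)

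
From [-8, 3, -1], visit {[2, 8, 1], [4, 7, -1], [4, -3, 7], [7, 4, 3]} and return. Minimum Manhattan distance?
72
(one optimal route: (-8, 3, -1) → (2, 8, 1) → (4, 7, -1) → (7, 4, 3) → (4, -3, 7) → (-8, 3, -1))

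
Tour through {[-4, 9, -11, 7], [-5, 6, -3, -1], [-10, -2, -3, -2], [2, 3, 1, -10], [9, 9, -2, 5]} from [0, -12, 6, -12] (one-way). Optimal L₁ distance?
111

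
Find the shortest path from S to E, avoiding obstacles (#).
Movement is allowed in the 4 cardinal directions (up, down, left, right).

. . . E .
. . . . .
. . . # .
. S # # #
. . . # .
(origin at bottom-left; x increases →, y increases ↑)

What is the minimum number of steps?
5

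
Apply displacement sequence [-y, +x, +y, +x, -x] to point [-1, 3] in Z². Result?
(0, 3)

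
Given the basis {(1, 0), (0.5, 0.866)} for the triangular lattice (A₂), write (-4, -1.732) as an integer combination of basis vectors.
-3b₁ - 2b₂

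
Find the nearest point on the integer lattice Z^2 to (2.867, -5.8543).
(3, -6)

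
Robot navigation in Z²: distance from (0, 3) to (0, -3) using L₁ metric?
6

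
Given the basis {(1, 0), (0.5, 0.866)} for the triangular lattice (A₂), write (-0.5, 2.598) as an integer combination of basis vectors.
-2b₁ + 3b₂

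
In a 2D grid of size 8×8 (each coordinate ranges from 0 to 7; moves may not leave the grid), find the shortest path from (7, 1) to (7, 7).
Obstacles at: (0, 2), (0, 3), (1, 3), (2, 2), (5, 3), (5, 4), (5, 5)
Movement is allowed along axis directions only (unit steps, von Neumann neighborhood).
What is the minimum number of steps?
6
(one shortest path: (7, 1) → (7, 2) → (7, 3) → (7, 4) → (7, 5) → (7, 6) → (7, 7))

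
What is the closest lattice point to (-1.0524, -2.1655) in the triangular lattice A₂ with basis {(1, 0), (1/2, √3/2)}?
(-1, -1.732)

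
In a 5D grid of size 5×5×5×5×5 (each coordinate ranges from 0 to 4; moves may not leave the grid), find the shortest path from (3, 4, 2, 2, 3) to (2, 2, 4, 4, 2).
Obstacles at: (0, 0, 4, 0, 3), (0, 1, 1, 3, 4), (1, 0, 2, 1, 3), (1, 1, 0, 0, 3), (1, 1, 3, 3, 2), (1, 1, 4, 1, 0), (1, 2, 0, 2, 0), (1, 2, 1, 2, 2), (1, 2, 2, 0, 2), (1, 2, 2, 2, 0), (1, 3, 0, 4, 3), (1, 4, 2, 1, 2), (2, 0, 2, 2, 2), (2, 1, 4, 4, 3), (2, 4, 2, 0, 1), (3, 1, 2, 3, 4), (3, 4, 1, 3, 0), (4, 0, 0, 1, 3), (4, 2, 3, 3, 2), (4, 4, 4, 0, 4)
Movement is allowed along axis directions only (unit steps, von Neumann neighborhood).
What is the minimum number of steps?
8
(one shortest path: (3, 4, 2, 2, 3) → (2, 4, 2, 2, 3) → (2, 3, 2, 2, 3) → (2, 2, 2, 2, 3) → (2, 2, 3, 2, 3) → (2, 2, 4, 2, 3) → (2, 2, 4, 3, 3) → (2, 2, 4, 4, 3) → (2, 2, 4, 4, 2))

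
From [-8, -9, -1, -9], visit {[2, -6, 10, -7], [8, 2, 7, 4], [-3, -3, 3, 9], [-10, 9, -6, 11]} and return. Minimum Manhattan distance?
154
(one optimal route: (-8, -9, -1, -9) → (2, -6, 10, -7) → (8, 2, 7, 4) → (-3, -3, 3, 9) → (-10, 9, -6, 11) → (-8, -9, -1, -9))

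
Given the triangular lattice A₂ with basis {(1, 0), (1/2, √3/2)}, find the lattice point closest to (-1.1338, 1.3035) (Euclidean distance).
(-1, 1.732)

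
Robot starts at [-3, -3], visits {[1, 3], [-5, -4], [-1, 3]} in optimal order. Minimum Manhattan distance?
16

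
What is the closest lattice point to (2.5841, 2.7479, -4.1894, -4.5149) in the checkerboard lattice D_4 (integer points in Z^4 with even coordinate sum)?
(3, 3, -4, -4)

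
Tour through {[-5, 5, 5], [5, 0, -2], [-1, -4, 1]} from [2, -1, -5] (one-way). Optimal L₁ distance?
37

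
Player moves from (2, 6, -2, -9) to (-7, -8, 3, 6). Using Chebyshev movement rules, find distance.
15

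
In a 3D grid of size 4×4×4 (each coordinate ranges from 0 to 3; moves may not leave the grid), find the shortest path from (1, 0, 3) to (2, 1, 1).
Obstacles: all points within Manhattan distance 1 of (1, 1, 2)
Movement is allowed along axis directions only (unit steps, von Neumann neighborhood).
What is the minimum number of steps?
4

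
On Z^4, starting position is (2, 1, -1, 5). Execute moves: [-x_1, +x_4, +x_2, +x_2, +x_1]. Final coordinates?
(2, 3, -1, 6)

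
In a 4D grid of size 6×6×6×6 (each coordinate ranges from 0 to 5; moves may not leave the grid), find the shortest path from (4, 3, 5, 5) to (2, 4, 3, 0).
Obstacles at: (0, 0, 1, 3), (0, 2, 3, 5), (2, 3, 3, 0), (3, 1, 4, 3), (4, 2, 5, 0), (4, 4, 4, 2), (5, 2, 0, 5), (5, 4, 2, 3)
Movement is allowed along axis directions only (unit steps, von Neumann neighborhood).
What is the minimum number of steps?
10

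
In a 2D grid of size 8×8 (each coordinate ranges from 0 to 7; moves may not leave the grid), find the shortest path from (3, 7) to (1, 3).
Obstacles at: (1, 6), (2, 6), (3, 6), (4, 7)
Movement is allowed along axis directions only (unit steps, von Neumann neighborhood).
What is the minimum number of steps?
8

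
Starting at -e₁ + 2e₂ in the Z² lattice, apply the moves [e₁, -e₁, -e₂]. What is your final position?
(-1, 1)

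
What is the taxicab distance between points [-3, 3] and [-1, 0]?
5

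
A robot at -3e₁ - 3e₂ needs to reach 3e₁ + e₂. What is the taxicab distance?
10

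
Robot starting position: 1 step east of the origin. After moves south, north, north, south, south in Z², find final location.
(1, -1)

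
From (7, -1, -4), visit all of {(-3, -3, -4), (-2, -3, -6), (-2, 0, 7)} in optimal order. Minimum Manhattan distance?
31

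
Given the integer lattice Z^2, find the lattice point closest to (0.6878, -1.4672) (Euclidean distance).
(1, -1)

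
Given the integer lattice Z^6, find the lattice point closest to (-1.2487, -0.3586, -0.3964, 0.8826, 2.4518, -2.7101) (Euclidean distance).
(-1, 0, 0, 1, 2, -3)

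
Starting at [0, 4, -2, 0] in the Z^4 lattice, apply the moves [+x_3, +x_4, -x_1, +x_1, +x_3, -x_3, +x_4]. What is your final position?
(0, 4, -1, 2)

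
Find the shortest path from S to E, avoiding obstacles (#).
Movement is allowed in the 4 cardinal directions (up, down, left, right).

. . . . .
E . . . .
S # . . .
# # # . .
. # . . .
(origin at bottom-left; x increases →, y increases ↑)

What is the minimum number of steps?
1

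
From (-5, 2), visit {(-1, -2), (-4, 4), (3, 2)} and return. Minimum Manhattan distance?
28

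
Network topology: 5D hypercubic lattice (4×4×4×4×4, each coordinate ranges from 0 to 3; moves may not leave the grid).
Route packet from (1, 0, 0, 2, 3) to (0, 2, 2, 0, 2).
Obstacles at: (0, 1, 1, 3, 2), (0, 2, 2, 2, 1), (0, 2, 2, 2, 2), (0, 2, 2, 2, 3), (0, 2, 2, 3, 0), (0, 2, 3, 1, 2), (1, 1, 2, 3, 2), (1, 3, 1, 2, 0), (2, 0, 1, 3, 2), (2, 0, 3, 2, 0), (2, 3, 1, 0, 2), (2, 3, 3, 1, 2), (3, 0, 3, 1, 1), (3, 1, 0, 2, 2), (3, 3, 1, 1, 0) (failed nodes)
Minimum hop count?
8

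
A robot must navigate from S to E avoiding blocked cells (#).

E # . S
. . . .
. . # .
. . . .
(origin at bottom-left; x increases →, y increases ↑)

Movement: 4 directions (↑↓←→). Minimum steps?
5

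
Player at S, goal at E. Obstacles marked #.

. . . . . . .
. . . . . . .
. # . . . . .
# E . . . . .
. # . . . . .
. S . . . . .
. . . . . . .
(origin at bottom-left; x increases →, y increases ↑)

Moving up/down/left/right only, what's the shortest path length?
4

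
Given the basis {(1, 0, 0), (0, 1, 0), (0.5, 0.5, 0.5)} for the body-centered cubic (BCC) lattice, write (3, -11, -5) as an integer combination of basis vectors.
8b₁ - 6b₂ - 10b₃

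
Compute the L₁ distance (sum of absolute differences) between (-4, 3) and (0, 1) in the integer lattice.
6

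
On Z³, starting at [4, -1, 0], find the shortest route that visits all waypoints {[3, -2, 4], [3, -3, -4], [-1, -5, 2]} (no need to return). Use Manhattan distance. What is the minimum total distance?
25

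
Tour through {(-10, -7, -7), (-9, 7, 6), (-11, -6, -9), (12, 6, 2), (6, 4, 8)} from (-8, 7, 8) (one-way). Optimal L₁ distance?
85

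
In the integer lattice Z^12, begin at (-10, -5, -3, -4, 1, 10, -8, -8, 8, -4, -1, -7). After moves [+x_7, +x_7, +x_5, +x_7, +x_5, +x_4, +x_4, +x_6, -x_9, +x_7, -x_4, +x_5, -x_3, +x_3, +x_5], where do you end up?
(-10, -5, -3, -3, 5, 11, -4, -8, 7, -4, -1, -7)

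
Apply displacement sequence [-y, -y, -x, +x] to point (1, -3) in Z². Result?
(1, -5)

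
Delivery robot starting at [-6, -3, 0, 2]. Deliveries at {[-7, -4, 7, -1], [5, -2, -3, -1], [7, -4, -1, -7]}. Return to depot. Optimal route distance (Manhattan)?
70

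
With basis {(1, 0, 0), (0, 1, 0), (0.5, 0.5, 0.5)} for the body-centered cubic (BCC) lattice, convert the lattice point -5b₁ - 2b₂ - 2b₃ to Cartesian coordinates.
(-6, -3, -1)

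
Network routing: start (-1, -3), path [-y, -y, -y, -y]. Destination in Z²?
(-1, -7)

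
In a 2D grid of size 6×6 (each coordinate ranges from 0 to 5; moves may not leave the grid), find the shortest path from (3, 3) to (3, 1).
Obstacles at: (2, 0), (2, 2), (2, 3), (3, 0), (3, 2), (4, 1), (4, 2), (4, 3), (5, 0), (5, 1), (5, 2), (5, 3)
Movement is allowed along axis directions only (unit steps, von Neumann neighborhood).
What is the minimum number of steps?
8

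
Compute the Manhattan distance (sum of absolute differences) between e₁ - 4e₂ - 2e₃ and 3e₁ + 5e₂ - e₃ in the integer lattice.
12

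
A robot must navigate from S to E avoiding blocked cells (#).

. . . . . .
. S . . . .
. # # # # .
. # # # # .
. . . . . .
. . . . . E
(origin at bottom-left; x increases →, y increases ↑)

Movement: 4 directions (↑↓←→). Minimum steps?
8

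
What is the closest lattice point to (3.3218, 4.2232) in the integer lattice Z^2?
(3, 4)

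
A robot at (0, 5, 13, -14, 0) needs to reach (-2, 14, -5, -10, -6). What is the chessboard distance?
18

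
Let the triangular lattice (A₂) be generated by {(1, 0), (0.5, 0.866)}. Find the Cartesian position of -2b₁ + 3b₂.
(-0.5, 2.598)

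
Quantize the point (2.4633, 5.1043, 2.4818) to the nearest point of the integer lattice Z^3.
(2, 5, 2)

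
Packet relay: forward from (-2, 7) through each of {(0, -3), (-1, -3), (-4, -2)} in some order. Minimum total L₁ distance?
16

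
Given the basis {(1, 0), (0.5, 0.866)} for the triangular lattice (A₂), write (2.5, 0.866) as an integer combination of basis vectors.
2b₁ + b₂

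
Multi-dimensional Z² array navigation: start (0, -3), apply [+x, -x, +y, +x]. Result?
(1, -2)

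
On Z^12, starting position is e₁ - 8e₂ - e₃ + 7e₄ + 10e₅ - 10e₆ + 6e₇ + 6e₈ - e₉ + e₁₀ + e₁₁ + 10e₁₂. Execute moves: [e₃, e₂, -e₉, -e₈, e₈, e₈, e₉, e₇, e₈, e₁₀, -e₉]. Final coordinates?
(1, -7, 0, 7, 10, -10, 7, 8, -2, 2, 1, 10)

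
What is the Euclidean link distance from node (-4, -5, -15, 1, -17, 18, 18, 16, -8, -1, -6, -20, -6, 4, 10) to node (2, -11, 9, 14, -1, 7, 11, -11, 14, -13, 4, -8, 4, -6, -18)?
61.8708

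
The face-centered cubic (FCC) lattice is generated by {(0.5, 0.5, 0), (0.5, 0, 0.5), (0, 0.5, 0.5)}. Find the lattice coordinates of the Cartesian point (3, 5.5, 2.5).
6b₁ + 5b₃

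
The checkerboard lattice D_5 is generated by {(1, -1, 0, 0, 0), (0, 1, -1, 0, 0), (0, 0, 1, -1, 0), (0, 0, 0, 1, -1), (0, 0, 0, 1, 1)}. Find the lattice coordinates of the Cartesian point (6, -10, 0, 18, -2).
6b₁ - 4b₂ - 4b₃ + 8b₄ + 6b₅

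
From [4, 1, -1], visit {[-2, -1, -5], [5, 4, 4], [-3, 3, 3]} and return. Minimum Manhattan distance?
44
(one optimal route: (4, 1, -1) → (-2, -1, -5) → (-3, 3, 3) → (5, 4, 4) → (4, 1, -1))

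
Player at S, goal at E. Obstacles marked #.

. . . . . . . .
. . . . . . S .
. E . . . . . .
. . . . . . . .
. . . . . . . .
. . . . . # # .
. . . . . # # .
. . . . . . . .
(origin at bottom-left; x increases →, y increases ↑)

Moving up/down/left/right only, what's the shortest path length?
6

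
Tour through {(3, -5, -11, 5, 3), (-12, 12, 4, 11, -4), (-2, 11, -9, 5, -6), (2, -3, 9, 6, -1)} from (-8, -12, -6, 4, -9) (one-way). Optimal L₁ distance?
136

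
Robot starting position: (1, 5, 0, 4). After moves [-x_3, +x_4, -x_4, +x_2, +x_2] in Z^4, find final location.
(1, 7, -1, 4)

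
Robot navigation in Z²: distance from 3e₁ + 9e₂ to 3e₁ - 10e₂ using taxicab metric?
19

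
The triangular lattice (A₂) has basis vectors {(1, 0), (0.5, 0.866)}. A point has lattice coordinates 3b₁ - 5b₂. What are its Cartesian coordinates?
(0.5, -4.33)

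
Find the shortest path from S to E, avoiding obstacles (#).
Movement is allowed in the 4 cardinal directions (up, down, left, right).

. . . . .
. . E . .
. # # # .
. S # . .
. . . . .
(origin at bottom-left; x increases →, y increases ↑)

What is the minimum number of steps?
5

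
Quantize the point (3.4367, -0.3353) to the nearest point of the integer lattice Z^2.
(3, 0)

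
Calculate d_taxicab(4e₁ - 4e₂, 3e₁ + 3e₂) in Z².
8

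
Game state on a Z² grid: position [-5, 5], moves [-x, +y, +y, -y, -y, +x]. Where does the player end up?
(-5, 5)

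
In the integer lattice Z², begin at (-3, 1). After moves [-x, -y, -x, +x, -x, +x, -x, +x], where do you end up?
(-4, 0)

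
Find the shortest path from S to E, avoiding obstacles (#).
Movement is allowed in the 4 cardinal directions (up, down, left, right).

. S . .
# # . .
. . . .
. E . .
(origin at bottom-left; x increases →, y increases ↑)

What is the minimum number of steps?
5
(one shortest path: (1, 3) → (2, 3) → (2, 2) → (2, 1) → (1, 1) → (1, 0))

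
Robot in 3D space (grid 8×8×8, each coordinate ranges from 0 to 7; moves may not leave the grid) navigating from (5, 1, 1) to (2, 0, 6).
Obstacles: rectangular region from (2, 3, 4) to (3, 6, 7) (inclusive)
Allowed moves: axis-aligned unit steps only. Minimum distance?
9
(one shortest path: (5, 1, 1) → (4, 1, 1) → (3, 1, 1) → (2, 1, 1) → (2, 0, 1) → (2, 0, 2) → (2, 0, 3) → (2, 0, 4) → (2, 0, 5) → (2, 0, 6))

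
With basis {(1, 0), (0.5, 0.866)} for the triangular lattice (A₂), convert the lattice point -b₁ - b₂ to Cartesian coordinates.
(-1.5, -0.866)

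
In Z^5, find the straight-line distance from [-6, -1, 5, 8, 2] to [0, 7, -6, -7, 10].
22.5832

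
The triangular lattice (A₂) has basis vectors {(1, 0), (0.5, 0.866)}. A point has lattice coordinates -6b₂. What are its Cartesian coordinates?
(-3, -5.196)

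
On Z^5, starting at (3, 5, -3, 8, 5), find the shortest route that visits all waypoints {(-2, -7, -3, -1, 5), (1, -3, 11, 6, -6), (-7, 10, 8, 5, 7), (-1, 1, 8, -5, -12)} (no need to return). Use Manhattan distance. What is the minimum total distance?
131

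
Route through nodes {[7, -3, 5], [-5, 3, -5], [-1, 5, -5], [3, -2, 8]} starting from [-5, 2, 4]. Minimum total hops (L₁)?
48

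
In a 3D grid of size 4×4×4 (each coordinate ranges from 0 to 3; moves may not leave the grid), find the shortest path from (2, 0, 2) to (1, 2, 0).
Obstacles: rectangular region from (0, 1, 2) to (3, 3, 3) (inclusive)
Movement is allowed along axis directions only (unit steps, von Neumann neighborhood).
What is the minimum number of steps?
5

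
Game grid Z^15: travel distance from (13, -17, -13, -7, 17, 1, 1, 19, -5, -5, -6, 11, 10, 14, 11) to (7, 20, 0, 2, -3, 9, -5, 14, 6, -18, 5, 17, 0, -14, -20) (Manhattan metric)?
214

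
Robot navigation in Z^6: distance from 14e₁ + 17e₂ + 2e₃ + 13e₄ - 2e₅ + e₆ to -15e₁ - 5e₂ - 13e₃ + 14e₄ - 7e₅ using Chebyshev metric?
29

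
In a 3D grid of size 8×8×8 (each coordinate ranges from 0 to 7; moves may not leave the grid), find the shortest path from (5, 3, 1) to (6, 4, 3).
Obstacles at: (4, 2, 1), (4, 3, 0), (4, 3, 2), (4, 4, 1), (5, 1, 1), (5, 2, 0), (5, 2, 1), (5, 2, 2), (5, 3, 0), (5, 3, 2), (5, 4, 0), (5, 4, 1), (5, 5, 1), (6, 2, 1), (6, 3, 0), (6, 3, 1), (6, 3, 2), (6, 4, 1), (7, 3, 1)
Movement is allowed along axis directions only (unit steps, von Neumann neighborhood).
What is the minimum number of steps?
8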